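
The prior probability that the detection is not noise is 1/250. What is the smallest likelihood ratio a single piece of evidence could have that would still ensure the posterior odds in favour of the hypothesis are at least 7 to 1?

Prior odds = 0.004/0.996 = 1/249.
Target odds = 7.
Required Bayes factor = 7 ÷ (1/249) = 1743.

1743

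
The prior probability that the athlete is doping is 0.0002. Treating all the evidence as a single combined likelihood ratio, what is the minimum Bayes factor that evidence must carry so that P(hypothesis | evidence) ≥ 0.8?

Prior odds = 0.0002/0.9998 = 1/4999.
Target odds = 0.8/0.2 = 4.
Required Bayes factor = 4 ÷ (1/4999) = 19996.

19996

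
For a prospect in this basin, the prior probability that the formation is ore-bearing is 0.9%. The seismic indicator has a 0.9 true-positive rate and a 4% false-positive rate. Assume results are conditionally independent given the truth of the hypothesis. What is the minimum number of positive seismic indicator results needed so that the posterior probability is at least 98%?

Prior odds = 0.009/0.991 = 9/991.
Likelihood ratio of a positive result = 0.9/0.04 = 22.5.
Target posterior odds = 0.98/0.02 = 49.
Require 22.5ⁿ ≥ 49 ÷ (9/991) = 48559/9.
22.5² = 506.25 falls short of 48559/9 but 22.5³ = 11390.625 reaches it, so n = 3.

3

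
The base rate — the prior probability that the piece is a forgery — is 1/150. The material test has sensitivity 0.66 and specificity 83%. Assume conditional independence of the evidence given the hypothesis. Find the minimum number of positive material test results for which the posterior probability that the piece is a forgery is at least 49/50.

Prior odds: (1/150) ÷ (149/150) = 1/149.
False-positive rate = 1 − 0.83 = 0.17; likelihood ratio of a positive = 0.66/0.17 = 66/17.
Target odds: 0.98 ÷ 0.02 = 49.
Require (66/17)ⁿ ≥ 49 ÷ (1/149) = 7301.
(66/17)⁶ ≈3424.29 falls short of 7301 but (66/17)⁷ ≈13294.3 reaches it, so n = 7.

7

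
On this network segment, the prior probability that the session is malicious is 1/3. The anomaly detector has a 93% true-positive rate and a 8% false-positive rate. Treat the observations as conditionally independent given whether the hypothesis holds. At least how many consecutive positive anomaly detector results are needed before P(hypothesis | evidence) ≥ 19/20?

Prior odds: (1/3) ÷ (2/3) = 0.5.
Likelihood ratio of a positive result = 0.93/0.08 = 11.625.
Target odds: 0.95 ÷ 0.05 = 19.
Require 11.625ⁿ ≥ 19 ÷ 0.5 = 38.
11.625¹ = 11.625 falls short of 38 but 11.625² = 135.140625 reaches it, so n = 2.

2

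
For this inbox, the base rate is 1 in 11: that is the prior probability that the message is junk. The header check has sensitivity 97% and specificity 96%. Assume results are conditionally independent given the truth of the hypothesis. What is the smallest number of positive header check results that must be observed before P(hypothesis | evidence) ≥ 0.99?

3

Prior odds: (1/11) ÷ (10/11) = 0.1.
False-positive rate = 1 − 0.96 = 0.04; likelihood ratio of a positive = 0.97/0.04 = 24.25.
Target posterior odds = 0.99/0.01 = 99.
Require 24.25ⁿ ≥ 99 ÷ 0.1 = 990.
24.25² = 588.0625 falls short of 990 but 24.25³ = 912673/64 reaches it, so n = 3.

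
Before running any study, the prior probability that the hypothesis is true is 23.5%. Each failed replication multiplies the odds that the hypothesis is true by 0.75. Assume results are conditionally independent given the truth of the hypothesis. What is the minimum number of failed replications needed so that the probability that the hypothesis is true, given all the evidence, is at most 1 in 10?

Prior odds = 0.235/0.765 = 47/153.
Likelihood ratio per failed replication = 0.75.
Target odds: 0.1 ÷ 0.9 = 1/9.
Require 0.75ⁿ ≤ 1/9 ÷ (47/153) = 17/47.
0.75³ = 0.421875 is still above 17/47 but 0.75⁴ = 0.31640625 is at or below it, so n = 4.

4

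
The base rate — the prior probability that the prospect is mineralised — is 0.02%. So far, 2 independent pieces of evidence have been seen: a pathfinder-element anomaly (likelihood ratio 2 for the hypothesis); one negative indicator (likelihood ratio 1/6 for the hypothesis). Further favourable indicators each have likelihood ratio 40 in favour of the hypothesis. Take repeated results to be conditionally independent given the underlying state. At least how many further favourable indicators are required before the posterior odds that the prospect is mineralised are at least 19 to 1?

4

Prior odds = 0.0002/0.9998 = 1/4999.
Combined Bayes factor of the evidence already in hand = 2 × (1/6) = 1/3.
Odds after that evidence = (1/4999) × 1/3 = 1/14997.
Target odds = 19.
Need 40ⁿ ≥ 19 ÷ (1/14997) = 284943.
40³ = 64000 falls short of 284943 but 40⁴ = 2560000 reaches it, so n = 4.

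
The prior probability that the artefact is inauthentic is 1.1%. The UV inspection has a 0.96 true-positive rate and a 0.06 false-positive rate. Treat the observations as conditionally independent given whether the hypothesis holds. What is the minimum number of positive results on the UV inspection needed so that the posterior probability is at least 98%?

Prior odds = 0.011/0.989 = 11/989.
Likelihood ratio of a positive result = 0.96/0.06 = 16.
Target posterior odds = 0.98/0.02 = 49.
Need (11/989) × 16ⁿ ≥ 49, i.e. 16ⁿ ≥ 48461/11.
16³ = 4096 falls short of 48461/11 but 16⁴ = 65536 reaches it, so n = 4.

4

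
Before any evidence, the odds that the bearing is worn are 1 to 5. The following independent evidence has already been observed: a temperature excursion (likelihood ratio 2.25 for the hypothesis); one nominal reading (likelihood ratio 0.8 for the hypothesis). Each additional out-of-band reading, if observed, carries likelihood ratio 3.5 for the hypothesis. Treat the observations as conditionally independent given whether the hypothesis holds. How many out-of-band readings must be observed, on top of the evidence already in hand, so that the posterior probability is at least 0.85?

3

Prior odds = 0.2.
Combined Bayes factor of the evidence already in hand = 2.25 × 0.8 = 1.8.
Odds after that evidence = 0.2 × 1.8 = 0.36.
Target odds = 0.85/0.15 = 17/3.
Need 3.5ⁿ ≥ 17/3 ÷ 0.36 = 425/27.
3.5² = 12.25 falls short of 425/27 but 3.5³ = 42.875 reaches it, so n = 3.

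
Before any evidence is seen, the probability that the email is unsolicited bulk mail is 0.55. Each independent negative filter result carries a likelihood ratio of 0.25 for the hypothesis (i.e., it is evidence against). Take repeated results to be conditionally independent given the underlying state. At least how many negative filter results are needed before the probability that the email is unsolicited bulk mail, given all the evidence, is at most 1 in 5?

Prior odds: 0.55 ÷ 0.45 = 11/9.
Likelihood ratio per negative filter result = 0.25.
Target posterior odds = 0.2/0.8 = 0.25.
Need (11/9) × 0.25ⁿ ≤ 0.25, i.e. 0.25ⁿ ≤ 9/44.
0.25¹ = 0.25 is still above 9/44 but 0.25² = 0.0625 is at or below it, so n = 2.

2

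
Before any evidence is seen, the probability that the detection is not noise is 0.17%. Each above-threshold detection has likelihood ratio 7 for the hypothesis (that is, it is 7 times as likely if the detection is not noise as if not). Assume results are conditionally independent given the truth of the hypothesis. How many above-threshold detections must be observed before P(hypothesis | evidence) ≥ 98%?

6

Prior odds = 0.0017/0.9983 = 17/9983.
Likelihood ratio per above-threshold detection = 7.
Target posterior odds = 0.98/0.02 = 49.
Require 7ⁿ ≥ 49 ÷ (17/9983) = 489167/17.
7⁵ = 16807 falls short of 489167/17 but 7⁶ = 117649 reaches it, so n = 6.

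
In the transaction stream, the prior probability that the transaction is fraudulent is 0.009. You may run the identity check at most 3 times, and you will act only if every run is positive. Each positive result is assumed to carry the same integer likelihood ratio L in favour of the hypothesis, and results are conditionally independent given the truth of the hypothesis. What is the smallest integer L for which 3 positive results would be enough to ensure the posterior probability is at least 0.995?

Prior odds = 0.009/0.991 = 9/991.
Target odds = 0.995/0.005 = 199.
Need L³ ≥ 199 ÷ (9/991) = 197209/9.
27³ = 19683 < 197209/9 ≤ 21952 = 28³, so L = 28.

28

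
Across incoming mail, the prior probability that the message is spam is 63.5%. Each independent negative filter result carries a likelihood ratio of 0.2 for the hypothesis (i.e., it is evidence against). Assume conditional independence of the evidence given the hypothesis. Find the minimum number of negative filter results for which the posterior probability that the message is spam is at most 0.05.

Prior odds = 0.635/0.365 = 127/73.
Likelihood ratio per negative filter result = 0.2.
Target odds: 0.05 ÷ 0.95 = 1/19.
Need (127/73) × 0.2ⁿ ≤ 1/19, i.e. 0.2ⁿ ≤ 73/2413.
0.2² = 0.04 is still above 73/2413 but 0.2³ = 0.008 is at or below it, so n = 3.

3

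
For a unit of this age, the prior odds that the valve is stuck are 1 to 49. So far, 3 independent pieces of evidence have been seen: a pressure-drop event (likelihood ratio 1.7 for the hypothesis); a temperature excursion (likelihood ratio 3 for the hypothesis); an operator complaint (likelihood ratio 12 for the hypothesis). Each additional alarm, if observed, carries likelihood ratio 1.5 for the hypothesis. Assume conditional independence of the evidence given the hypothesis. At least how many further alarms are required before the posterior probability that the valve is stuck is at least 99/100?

11

Prior odds = 1/49.
Combined Bayes factor of the evidence already in hand = 1.7 × 3 × 12 = 61.2.
Odds after that evidence = (1/49) × 61.2 = 306/245.
Target odds = 0.99/0.01 = 99.
Need 1.5ⁿ ≥ 99 ÷ (306/245) = 2695/34.
1.5¹⁰ = 59049/1024 falls short of 2695/34 but 1.5¹¹ = 177147/2048 reaches it, so n = 11.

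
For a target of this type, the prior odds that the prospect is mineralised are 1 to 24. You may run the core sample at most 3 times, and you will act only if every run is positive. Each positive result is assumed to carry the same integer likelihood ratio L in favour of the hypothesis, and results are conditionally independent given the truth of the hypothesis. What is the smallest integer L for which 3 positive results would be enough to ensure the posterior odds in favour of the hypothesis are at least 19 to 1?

8

Prior odds = 1/24.
Target odds = 19.
Need L³ ≥ 19 ÷ (1/24) = 456.
7³ = 343 < 456 ≤ 512 = 8³, so L = 8.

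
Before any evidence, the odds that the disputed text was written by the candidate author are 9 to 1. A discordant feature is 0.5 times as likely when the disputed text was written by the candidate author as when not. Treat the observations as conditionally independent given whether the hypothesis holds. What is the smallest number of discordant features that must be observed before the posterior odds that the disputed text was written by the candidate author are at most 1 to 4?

Prior odds = 9.
Likelihood ratio per discordant feature = 0.5.
Target odds = 0.25.
Require 0.5ⁿ ≤ 0.25 ÷ 9 = 1/36.
0.5⁵ = 0.03125 is still above 1/36 but 0.5⁶ = 0.015625 is at or below it, so n = 6.

6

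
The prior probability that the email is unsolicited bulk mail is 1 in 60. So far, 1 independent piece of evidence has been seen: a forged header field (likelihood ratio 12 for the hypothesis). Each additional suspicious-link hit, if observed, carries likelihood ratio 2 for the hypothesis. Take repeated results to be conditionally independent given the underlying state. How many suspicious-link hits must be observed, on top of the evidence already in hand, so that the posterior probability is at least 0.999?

Prior odds = (1/60)/(59/60) = 1/59.
Bayes factor of the evidence already in hand = 12.
Odds after that evidence = (1/59) × 12 = 12/59.
Target odds = 0.999/0.001 = 999.
Need 2ⁿ ≥ 999 ÷ (12/59) = 4911.75.
2¹² = 4096 falls short of 4911.75 but 2¹³ = 8192 reaches it, so n = 13.

13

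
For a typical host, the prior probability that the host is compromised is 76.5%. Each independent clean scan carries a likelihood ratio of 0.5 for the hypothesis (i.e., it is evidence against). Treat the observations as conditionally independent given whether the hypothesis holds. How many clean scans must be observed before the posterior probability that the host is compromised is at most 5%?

Prior odds: 0.765 ÷ 0.235 = 153/47.
Likelihood ratio per clean scan = 0.5.
Target odds: 0.05 ÷ 0.95 = 1/19.
Need (153/47) × 0.5ⁿ ≤ 1/19, i.e. 0.5ⁿ ≤ 47/2907.
0.5⁵ = 0.03125 is still above 47/2907 but 0.5⁶ = 0.015625 is at or below it, so n = 6.

6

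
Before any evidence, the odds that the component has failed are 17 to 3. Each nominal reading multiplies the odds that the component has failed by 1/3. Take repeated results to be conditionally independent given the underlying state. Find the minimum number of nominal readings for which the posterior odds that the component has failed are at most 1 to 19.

Prior odds = 17/3.
Likelihood ratio per nominal reading = 1/3.
Target odds = 1/19.
Require (1/3)ⁿ ≤ 1/19 ÷ (17/3) = 3/323.
(1/3)⁴ = 1/81 is still above 3/323 but (1/3)⁵ = 1/243 is at or below it, so n = 5.

5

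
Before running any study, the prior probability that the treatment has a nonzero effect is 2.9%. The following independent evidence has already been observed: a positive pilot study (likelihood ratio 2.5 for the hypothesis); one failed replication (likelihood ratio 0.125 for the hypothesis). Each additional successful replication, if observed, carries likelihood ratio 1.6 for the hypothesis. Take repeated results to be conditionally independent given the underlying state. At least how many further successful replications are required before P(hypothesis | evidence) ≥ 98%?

Prior odds = 0.029/0.971 = 29/971.
Combined Bayes factor of the evidence already in hand = 2.5 × 0.125 = 0.3125.
Odds after that evidence = (29/971) × 0.3125 = 145/15536.
Target odds = 0.98/0.02 = 49.
Need 1.6ⁿ ≥ 49 ÷ (145/15536) = 761264/145.
1.6¹⁸ ≈4722.37 falls short of 761264/145 but 1.6¹⁹ ≈7555.79 reaches it, so n = 19.

19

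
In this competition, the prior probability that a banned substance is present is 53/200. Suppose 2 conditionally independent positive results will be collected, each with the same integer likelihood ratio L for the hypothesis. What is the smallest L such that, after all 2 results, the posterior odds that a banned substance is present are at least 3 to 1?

Prior odds = 0.265/0.735 = 53/147.
Target odds = 3.
Need L² ≥ 3 ÷ (53/147) = 441/53.
2² = 4 < 441/53 ≤ 9 = 3², so L = 3.

3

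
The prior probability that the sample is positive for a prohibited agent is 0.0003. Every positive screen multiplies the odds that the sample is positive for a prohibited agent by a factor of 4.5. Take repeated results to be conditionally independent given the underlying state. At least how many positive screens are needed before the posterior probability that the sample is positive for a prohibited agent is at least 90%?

Prior odds = 0.0003/0.9997 = 3/9997.
Likelihood ratio per positive screen = 4.5.
Target odds: 0.9 ÷ 0.1 = 9.
Require 4.5ⁿ ≥ 9 ÷ (3/9997) = 29991.
4.5⁶ = 8303.765625 falls short of 29991 but 4.5⁷ = 4782969/128 reaches it, so n = 7.

7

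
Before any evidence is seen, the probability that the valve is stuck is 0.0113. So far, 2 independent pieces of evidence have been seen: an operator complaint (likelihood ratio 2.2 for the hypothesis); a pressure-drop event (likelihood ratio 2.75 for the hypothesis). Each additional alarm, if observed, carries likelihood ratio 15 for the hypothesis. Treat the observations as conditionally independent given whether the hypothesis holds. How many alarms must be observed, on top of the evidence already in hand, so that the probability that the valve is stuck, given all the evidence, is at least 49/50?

Prior odds = 0.0113/0.9887 = 113/9887.
Combined Bayes factor of the evidence already in hand = 2.2 × 2.75 = 6.05.
Odds after that evidence = (113/9887) × 6.05 = 13673/197740.
Target odds = 0.98/0.02 = 49.
Need 15ⁿ ≥ 49 ÷ (13673/197740) = 9689260/13673.
15² = 225 falls short of 9689260/13673 but 15³ = 3375 reaches it, so n = 3.

3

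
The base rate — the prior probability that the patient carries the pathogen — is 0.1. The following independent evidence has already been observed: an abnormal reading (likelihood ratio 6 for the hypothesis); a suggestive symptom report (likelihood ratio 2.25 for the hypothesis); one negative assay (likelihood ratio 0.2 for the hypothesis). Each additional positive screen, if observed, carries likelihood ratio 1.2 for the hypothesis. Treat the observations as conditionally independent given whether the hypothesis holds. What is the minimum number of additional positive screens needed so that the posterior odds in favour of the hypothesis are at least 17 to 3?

17

Prior odds = 0.1/0.9 = 1/9.
Combined Bayes factor of the evidence already in hand = 6 × 2.25 × 0.2 = 2.7.
Odds after that evidence = (1/9) × 2.7 = 0.3.
Target odds = 17/3.
Need 1.2ⁿ ≥ 17/3 ÷ 0.3 = 170/9.
1.2¹⁶ ≈18.4884 falls short of 170/9 but 1.2¹⁷ ≈22.1861 reaches it, so n = 17.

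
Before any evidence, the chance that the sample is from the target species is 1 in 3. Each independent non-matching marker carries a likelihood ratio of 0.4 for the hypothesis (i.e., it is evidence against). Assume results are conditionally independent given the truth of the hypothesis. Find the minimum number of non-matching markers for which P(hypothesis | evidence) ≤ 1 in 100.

Prior odds = (1/3)/(2/3) = 0.5.
Likelihood ratio per non-matching marker = 0.4.
Target posterior odds = 0.01/0.99 = 1/99.
Require 0.4ⁿ ≤ 1/99 ÷ 0.5 = 2/99.
0.4⁴ = 0.0256 is still above 2/99 but 0.4⁵ = 0.01024 is at or below it, so n = 5.

5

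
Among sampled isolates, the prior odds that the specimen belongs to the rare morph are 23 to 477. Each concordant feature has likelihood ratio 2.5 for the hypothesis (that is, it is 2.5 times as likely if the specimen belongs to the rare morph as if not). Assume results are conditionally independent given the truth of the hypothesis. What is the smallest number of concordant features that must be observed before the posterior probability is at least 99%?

Prior odds = 23/477.
Likelihood ratio per concordant feature = 2.5.
Target odds: 0.99 ÷ 0.01 = 99.
Need (23/477) × 2.5ⁿ ≥ 99, i.e. 2.5ⁿ ≥ 47223/23.
2.5⁸ = 390625/256 falls short of 47223/23 but 2.5⁹ = 1953125/512 reaches it, so n = 9.

9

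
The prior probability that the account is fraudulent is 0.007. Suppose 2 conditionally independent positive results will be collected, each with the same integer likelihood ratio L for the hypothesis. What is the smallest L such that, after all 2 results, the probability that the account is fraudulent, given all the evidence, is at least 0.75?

Prior odds = 0.007/0.993 = 7/993.
Target odds = 0.75/0.25 = 3.
Need L² ≥ 3 ÷ (7/993) = 2979/7.
20² = 400 < 2979/7 ≤ 441 = 21², so L = 21.

21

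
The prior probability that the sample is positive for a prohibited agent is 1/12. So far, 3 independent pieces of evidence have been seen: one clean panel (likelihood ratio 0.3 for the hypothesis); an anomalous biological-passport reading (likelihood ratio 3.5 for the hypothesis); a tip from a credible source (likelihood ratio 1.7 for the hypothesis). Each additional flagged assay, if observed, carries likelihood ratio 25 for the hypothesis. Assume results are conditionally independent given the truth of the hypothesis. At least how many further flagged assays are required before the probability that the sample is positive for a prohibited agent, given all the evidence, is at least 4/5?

1

Prior odds = (1/12)/(11/12) = 1/11.
Combined Bayes factor of the evidence already in hand = 0.3 × 3.5 × 1.7 = 1.785.
Odds after that evidence = (1/11) × 1.785 = 357/2200.
Target odds = 0.8/0.2 = 4.
Need 25ⁿ ≥ 4 ÷ (357/2200) = 8800/357.
25¹ = 25, which meets the required 8800/357; so n = 1.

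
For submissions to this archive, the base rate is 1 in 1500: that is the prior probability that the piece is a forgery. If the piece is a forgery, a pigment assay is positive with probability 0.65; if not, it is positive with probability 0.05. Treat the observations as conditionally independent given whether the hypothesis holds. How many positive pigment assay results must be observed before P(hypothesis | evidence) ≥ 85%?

4

Prior odds: (1/1500) ÷ (1499/1500) = 1/1499.
Likelihood ratio of a positive = 0.65/0.05 = 13.
Target posterior odds = 0.85/0.15 = 17/3.
Need (1/1499) × 13ⁿ ≥ 17/3, i.e. 13ⁿ ≥ 25483/3.
13³ = 2197 falls short of 25483/3 but 13⁴ = 28561 reaches it, so n = 4.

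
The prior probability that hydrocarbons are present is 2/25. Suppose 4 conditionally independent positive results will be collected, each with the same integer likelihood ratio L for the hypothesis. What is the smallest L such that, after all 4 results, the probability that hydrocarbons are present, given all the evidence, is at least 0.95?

4

Prior odds = 0.08/0.92 = 2/23.
Target odds = 0.95/0.05 = 19.
Need L⁴ ≥ 19 ÷ (2/23) = 218.5.
3⁴ = 81 < 218.5 ≤ 256 = 4⁴, so L = 4.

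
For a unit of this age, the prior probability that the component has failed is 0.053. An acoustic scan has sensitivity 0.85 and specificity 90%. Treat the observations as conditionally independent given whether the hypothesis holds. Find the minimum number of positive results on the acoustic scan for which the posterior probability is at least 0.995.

4

Prior odds = 0.053/0.947 = 53/947.
False-positive rate = 1 − 0.9 = 0.1; likelihood ratio of a positive = 0.85/0.1 = 8.5.
Target odds: 0.995 ÷ 0.005 = 199.
Require 8.5ⁿ ≥ 199 ÷ (53/947) = 188453/53.
8.5³ = 614.125 falls short of 188453/53 but 8.5⁴ = 5220.0625 reaches it, so n = 4.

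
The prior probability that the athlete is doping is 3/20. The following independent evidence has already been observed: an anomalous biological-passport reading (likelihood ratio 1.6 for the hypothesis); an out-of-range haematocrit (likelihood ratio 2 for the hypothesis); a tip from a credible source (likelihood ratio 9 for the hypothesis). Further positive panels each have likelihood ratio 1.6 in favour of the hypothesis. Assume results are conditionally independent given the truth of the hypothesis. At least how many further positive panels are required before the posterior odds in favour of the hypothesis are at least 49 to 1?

5

Prior odds = 0.15/0.85 = 3/17.
Combined Bayes factor of the evidence already in hand = 1.6 × 2 × 9 = 28.8.
Odds after that evidence = (3/17) × 28.8 = 432/85.
Target odds = 49.
Need 1.6ⁿ ≥ 49 ÷ (432/85) = 4165/432.
1.6⁴ = 6.5536 falls short of 4165/432 but 1.6⁵ = 10.48576 reaches it, so n = 5.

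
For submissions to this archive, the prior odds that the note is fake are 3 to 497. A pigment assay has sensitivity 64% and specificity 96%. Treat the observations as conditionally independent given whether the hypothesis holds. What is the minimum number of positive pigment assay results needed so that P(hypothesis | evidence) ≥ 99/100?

Prior odds = 3/497.
False-positive rate = 1 − 0.96 = 0.04; likelihood ratio of a positive = 0.64/0.04 = 16.
Target odds: 0.99 ÷ 0.01 = 99.
Require 16ⁿ ≥ 99 ÷ (3/497) = 16401.
16³ = 4096 falls short of 16401 but 16⁴ = 65536 reaches it, so n = 4.

4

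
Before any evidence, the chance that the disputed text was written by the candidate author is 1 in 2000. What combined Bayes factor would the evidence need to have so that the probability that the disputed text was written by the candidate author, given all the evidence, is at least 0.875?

Prior odds = 0.0005/0.9995 = 1/1999.
Target odds = 0.875/0.125 = 7.
Required Bayes factor = 7 ÷ (1/1999) = 13993.

13993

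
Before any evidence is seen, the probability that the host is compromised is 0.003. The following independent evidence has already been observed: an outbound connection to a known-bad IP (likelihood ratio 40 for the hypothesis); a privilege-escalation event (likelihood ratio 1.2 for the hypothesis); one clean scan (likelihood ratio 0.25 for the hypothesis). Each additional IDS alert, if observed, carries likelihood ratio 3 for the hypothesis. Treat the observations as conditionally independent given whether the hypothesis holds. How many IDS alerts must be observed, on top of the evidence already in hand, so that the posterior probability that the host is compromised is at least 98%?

Prior odds = 0.003/0.997 = 3/997.
Combined Bayes factor of the evidence already in hand = 40 × 1.2 × 0.25 = 12.
Odds after that evidence = (3/997) × 12 = 36/997.
Target odds = 0.98/0.02 = 49.
Need 3ⁿ ≥ 49 ÷ (36/997) = 48853/36.
3⁶ = 729 falls short of 48853/36 but 3⁷ = 2187 reaches it, so n = 7.

7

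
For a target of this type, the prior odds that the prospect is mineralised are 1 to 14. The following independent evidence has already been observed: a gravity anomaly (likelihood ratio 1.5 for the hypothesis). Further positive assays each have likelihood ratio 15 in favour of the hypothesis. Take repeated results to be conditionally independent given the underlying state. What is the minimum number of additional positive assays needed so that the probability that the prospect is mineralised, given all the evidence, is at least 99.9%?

Prior odds = 1/14.
Bayes factor of the evidence already in hand = 1.5.
Odds after that evidence = (1/14) × 1.5 = 3/28.
Target odds = 0.999/0.001 = 999.
Need 15ⁿ ≥ 999 ÷ (3/28) = 9324.
15³ = 3375 falls short of 9324 but 15⁴ = 50625 reaches it, so n = 4.

4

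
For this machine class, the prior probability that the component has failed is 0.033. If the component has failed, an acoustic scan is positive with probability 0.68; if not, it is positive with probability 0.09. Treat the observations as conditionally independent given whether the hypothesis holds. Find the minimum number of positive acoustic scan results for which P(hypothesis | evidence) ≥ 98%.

Prior odds: 0.033 ÷ 0.967 = 33/967.
Likelihood ratio of a positive = 0.68/0.09 = 68/9.
Target posterior odds = 0.98/0.02 = 49.
Need (33/967) × (68/9)ⁿ ≥ 49, i.e. (68/9)ⁿ ≥ 47383/33.
(68/9)³ = 314432/729 falls short of 47383/33 but (68/9)⁴ = 21381376/6561 reaches it, so n = 4.

4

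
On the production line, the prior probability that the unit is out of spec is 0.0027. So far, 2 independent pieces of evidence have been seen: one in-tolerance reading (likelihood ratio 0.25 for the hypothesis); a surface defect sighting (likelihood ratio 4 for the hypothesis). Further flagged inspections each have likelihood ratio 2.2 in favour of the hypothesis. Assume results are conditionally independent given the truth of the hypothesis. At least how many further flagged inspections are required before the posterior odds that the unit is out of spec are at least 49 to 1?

Prior odds = 0.0027/0.9973 = 27/9973.
Combined Bayes factor of the evidence already in hand = 0.25 × 4 = 1.
Odds after that evidence = (27/9973) × 1 = 27/9973.
Target odds = 49.
Need 2.2ⁿ ≥ 49 ÷ (27/9973) = 488677/27.
2.2¹² ≈12855 falls short of 488677/27 but 2.2¹³ ≈28281 reaches it, so n = 13.

13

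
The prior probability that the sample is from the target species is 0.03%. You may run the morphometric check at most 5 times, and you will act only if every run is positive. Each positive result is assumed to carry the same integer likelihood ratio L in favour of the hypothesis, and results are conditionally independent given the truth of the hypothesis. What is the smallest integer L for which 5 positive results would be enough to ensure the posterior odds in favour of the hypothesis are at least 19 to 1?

10

Prior odds = 0.0003/0.9997 = 3/9997.
Target odds = 19.
Need L⁵ ≥ 19 ÷ (3/9997) = 189943/3.
9⁵ = 59049 < 189943/3 ≤ 100000 = 10⁵, so L = 10.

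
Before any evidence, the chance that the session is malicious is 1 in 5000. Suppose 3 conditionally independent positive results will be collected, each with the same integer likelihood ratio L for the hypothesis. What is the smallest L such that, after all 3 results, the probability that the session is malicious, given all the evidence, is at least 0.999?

Prior odds = 0.0002/0.9998 = 1/4999.
Target odds = 0.999/0.001 = 999.
Need L³ ≥ 999 ÷ (1/4999) = 4994001.
170³ = 4913000 < 4994001 ≤ 5000211 = 171³, so L = 171.

171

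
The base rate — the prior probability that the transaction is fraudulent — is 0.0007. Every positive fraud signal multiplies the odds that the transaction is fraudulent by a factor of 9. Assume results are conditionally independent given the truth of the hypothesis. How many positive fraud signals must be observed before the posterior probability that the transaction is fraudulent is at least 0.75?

4

Prior odds = 0.0007/0.9993 = 7/9993.
Likelihood ratio per positive fraud signal = 9.
Target odds: 0.75 ÷ 0.25 = 3.
Need (7/9993) × 9ⁿ ≥ 3, i.e. 9ⁿ ≥ 29979/7.
9³ = 729 falls short of 29979/7 but 9⁴ = 6561 reaches it, so n = 4.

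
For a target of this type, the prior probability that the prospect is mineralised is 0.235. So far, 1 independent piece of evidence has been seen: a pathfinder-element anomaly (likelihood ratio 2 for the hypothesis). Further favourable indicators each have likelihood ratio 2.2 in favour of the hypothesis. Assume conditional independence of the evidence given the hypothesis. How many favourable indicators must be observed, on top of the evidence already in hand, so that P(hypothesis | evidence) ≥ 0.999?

Prior odds = 0.235/0.765 = 47/153.
Bayes factor of the evidence already in hand = 2.
Odds after that evidence = (47/153) × 2 = 94/153.
Target odds = 0.999/0.001 = 999.
Need 2.2ⁿ ≥ 999 ÷ (94/153) = 152847/94.
2.2⁹ ≈1207.27 falls short of 152847/94 but 2.2¹⁰ ≈2655.99 reaches it, so n = 10.

10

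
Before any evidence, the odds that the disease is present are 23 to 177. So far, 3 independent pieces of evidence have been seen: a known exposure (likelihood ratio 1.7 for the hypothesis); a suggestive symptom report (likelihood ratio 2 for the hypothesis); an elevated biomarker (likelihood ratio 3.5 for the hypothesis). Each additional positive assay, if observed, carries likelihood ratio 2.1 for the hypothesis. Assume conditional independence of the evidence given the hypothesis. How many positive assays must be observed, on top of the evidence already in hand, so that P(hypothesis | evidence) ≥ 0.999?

9

Prior odds = 23/177.
Combined Bayes factor of the evidence already in hand = 1.7 × 2 × 3.5 = 11.9.
Odds after that evidence = (23/177) × 11.9 = 2737/1770.
Target odds = 0.999/0.001 = 999.
Need 2.1ⁿ ≥ 999 ÷ (2737/1770) = 1768230/2737.
2.1⁸ ≈378.229 falls short of 1768230/2737 but 2.1⁹ ≈794.28 reaches it, so n = 9.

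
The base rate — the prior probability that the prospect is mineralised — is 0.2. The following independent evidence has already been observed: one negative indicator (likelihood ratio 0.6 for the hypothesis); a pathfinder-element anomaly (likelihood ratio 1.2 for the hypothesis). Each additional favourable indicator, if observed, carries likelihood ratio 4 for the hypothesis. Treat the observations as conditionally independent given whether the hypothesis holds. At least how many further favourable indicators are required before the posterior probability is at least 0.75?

3

Prior odds = 0.2/0.8 = 0.25.
Combined Bayes factor of the evidence already in hand = 0.6 × 1.2 = 0.72.
Odds after that evidence = 0.25 × 0.72 = 0.18.
Target odds = 0.75/0.25 = 3.
Need 4ⁿ ≥ 3 ÷ 0.18 = 50/3.
4² = 16 falls short of 50/3 but 4³ = 64 reaches it, so n = 3.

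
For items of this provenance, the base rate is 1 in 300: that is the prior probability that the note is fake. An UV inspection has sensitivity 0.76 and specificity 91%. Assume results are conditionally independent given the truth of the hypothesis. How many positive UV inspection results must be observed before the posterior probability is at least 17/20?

Prior odds: (1/300) ÷ (299/300) = 1/299.
False-positive rate = 1 − 0.91 = 0.09; likelihood ratio of a positive = 0.76/0.09 = 76/9.
Target odds: 0.85 ÷ 0.15 = 17/3.
Require (76/9)ⁿ ≥ 17/3 ÷ (1/299) = 5083/3.
(76/9)³ = 438976/729 falls short of 5083/3 but (76/9)⁴ = 33362176/6561 reaches it, so n = 4.

4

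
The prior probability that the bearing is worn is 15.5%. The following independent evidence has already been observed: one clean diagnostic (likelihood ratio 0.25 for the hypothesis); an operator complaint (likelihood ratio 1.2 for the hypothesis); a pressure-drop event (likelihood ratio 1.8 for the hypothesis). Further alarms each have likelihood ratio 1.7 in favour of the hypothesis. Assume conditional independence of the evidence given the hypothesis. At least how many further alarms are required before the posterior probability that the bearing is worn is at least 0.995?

15

Prior odds = 0.155/0.845 = 31/169.
Combined Bayes factor of the evidence already in hand = 0.25 × 1.2 × 1.8 = 0.54.
Odds after that evidence = (31/169) × 0.54 = 837/8450.
Target odds = 0.995/0.005 = 199.
Need 1.7ⁿ ≥ 199 ÷ (837/8450) = 1681550/837.
1.7¹⁴ ≈1683.78 falls short of 1681550/837 but 1.7¹⁵ ≈2862.42 reaches it, so n = 15.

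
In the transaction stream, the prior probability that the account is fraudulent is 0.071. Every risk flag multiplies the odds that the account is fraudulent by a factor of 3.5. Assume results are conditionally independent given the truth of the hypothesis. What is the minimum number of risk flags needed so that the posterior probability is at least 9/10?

4

Prior odds = 0.071/0.929 = 71/929.
Likelihood ratio per risk flag = 3.5.
Target odds: 0.9 ÷ 0.1 = 9.
Need (71/929) × 3.5ⁿ ≥ 9, i.e. 3.5ⁿ ≥ 8361/71.
3.5³ = 42.875 falls short of 8361/71 but 3.5⁴ = 150.0625 reaches it, so n = 4.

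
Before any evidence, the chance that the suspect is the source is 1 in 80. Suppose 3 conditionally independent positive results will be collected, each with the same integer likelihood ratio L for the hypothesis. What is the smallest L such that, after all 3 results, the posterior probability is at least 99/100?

20

Prior odds = 0.0125/0.9875 = 1/79.
Target odds = 0.99/0.01 = 99.
Need L³ ≥ 99 ÷ (1/79) = 7821.
19³ = 6859 < 7821 ≤ 8000 = 20³, so L = 20.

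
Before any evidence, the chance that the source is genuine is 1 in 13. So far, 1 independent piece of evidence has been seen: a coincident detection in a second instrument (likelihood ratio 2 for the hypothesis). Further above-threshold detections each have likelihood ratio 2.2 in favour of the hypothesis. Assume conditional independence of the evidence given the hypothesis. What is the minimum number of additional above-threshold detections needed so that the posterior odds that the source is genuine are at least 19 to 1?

Prior odds = (1/13)/(12/13) = 1/12.
Bayes factor of the evidence already in hand = 2.
Odds after that evidence = (1/12) × 2 = 1/6.
Target odds = 19.
Need 2.2ⁿ ≥ 19 ÷ (1/6) = 114.
2.2⁶ = 1771561/15625 falls short of 114 but 2.2⁷ = 19487171/78125 reaches it, so n = 7.

7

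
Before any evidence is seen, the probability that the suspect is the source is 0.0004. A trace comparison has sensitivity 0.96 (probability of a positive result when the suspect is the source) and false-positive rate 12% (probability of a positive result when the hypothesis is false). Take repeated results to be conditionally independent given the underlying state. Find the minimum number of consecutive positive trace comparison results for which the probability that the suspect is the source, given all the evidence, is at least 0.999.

Prior odds = 0.0004/0.9996 = 1/2499.
Likelihood ratio of a positive result = 0.96/0.12 = 8.
Target odds: 0.999 ÷ 0.001 = 999.
Require 8ⁿ ≥ 999 ÷ (1/2499) = 2496501.
8⁷ = 2097152 falls short of 2496501 but 8⁸ = 16777216 reaches it, so n = 8.

8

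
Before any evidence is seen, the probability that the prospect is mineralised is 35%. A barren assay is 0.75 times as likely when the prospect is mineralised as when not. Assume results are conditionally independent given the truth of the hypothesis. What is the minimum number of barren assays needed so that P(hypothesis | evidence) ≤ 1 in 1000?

Prior odds: 0.35 ÷ 0.65 = 7/13.
Likelihood ratio per barren assay = 0.75.
Target posterior odds = 0.001/0.999 = 1/999.
Require 0.75ⁿ ≤ 1/999 ÷ (7/13) = 13/6993.
0.75²¹ ≈0.00237841 is still above 13/6993 but 0.75²² ≈0.00178381 is at or below it, so n = 22.

22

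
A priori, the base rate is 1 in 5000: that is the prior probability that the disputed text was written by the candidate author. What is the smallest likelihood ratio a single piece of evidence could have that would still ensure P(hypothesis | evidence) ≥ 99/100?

494901

Prior odds = 0.0002/0.9998 = 1/4999.
Target odds = 0.99/0.01 = 99.
Required Bayes factor = 99 ÷ (1/4999) = 494901.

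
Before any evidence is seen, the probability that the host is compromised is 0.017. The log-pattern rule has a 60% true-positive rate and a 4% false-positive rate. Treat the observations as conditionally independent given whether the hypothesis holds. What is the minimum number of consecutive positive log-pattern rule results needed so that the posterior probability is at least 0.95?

Prior odds = 0.017/0.983 = 17/983.
Likelihood ratio of a positive result = 0.6/0.04 = 15.
Target posterior odds = 0.95/0.05 = 19.
Need (17/983) × 15ⁿ ≥ 19, i.e. 15ⁿ ≥ 18677/17.
15² = 225 falls short of 18677/17 but 15³ = 3375 reaches it, so n = 3.

3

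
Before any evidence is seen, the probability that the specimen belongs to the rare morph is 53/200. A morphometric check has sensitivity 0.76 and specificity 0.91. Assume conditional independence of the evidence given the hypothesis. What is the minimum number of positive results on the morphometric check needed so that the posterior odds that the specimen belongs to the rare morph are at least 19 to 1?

2

Prior odds: 0.265 ÷ 0.735 = 53/147.
False-positive rate = 1 − 0.91 = 0.09; likelihood ratio of a positive = 0.76/0.09 = 76/9.
Target odds = 19.
Require (76/9)ⁿ ≥ 19 ÷ (53/147) = 2793/53.
(76/9)¹ = 76/9 falls short of 2793/53 but (76/9)² = 5776/81 reaches it, so n = 2.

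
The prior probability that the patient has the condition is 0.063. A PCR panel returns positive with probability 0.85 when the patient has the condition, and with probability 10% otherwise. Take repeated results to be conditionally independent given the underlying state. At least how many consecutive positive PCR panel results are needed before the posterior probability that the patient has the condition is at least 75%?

2

Prior odds = 0.063/0.937 = 63/937.
Likelihood ratio of a positive result = 0.85/0.1 = 8.5.
Target posterior odds = 0.75/0.25 = 3.
Need (63/937) × 8.5ⁿ ≥ 3, i.e. 8.5ⁿ ≥ 937/21.
8.5¹ = 8.5 falls short of 937/21 but 8.5² = 72.25 reaches it, so n = 2.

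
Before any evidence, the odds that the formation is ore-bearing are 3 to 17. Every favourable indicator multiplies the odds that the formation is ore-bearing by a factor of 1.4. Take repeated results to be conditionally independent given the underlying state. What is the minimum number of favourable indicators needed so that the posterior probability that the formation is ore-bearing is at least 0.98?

Prior odds = 3/17.
Likelihood ratio per favourable indicator = 1.4.
Target odds: 0.98 ÷ 0.02 = 49.
Need (3/17) × 1.4ⁿ ≥ 49, i.e. 1.4ⁿ ≥ 833/3.
1.4¹⁶ ≈217.795 falls short of 833/3 but 1.4¹⁷ ≈304.913 reaches it, so n = 17.

17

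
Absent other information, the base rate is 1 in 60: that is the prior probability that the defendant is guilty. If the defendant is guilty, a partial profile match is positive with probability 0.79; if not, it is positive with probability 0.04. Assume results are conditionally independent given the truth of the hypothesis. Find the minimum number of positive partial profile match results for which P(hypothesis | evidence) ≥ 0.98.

Prior odds = (1/60)/(59/60) = 1/59.
Likelihood ratio of a positive = 0.79/0.04 = 19.75.
Target posterior odds = 0.98/0.02 = 49.
Require 19.75ⁿ ≥ 49 ÷ (1/59) = 2891.
19.75² = 390.0625 falls short of 2891 but 19.75³ = 7703.734375 reaches it, so n = 3.

3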